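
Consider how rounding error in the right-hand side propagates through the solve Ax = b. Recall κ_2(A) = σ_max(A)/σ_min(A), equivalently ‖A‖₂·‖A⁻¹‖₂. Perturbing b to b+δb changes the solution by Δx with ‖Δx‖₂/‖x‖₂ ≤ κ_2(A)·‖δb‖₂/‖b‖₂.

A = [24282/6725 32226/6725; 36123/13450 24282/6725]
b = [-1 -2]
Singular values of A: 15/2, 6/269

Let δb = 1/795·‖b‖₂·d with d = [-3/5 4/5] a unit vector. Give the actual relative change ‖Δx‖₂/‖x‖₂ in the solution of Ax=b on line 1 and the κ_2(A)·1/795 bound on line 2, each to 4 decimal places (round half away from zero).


0.0028
0.4230

largest singular value 15/2, smallest 6/269
κ_2(A) = (15/2) / (6/269) = 336.2500
perturbation bound = 336.2500·1/795 = 0.4230
solve Ax = b  →  x = [35.7067 -27.1133]
‖b‖₂ = 2.2361 and ‖x‖₂ = 44.8341
with δb = [-0.0017 0.0023], A·Δx = δb → ‖Δx‖ = 0.1261
relative error = 0.0028
realised/bound (from unrounded values) ≈ 0.0066


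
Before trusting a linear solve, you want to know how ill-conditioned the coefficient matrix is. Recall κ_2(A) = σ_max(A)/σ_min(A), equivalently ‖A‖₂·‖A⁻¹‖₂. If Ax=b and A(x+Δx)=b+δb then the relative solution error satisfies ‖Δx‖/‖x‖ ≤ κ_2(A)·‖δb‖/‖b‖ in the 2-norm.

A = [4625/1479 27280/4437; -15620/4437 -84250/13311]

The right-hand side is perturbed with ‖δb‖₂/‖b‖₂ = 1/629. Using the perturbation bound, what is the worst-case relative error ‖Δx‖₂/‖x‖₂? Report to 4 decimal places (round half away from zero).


AᵀA = [519025/23409 2915000/70227; 2915000/70227 16404100/210681]; tr = 72925/729, det = 2500/729
char-poly roots: 100 and 25/729
so κ_2 = √(100 / (25/729)) = 54.0000
worst-case relative error ≤ 54.0000 × 1/629 = 0.0859

0.0859


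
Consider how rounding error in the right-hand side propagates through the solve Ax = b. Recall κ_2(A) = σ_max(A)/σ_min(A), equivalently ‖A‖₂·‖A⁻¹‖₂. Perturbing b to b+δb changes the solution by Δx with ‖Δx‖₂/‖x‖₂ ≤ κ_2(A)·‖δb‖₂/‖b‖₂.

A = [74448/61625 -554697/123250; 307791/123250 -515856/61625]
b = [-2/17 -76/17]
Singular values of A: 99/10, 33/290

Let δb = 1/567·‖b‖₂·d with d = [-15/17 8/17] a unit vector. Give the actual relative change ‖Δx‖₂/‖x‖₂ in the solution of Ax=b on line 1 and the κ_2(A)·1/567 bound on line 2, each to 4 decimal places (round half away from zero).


from the listed singular values, σ₁ = 99/10, σ_n = 33/290
κ = σ_max/σ_min = (99/10)/(33/290) = 87.0000
κ_2(A)·‖δb‖/‖b‖ = 0.1534
solve Ax = b  →  x = [-16.9859 -4.5333]
2-norm of b is 4.4721; of x, 17.5804
with δb = [-0.0070 0.0037], A·Δx = δb → ‖Δx‖ = 0.0693
relative error = 0.0039
tightness: 0.0039 against a bound of 0.1534 (unrounded ratio ≈ 0.0257)

0.0039
0.1534


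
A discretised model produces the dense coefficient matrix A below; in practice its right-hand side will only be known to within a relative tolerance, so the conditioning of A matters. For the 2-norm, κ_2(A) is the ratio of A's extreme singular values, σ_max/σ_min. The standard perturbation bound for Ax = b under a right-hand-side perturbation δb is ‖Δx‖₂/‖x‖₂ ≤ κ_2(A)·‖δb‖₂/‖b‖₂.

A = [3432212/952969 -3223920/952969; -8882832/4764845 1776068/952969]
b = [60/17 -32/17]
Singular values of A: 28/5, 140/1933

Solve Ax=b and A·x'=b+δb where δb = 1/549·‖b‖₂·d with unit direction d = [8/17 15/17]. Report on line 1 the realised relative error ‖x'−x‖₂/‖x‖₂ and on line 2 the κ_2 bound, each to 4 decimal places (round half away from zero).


from the listed singular values, σ₁ = 28/5, σ_n = 140/1933
condition number: (28/5) ÷ (140/1933) = 77.3200
κ_2(A)·‖δb‖/‖b‖ = 0.1408
solve Ax = b  →  x = [0.5172 -0.4926]
2-norm of b is 4.0000; of x, 0.7143
Δx = A⁻¹·δb where δb = 1/549·4.0000·d; ‖Δx‖ = 0.1006
relative error = 0.1408
realised/bound = 1 exactly: the bound is attained for this b and d

0.1408
0.1408


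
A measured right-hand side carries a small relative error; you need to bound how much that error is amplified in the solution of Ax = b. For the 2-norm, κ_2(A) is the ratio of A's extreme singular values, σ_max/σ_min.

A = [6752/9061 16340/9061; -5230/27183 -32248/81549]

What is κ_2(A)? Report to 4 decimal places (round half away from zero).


76.5000

M = AᵀA = [260356/439569 1872400/1318707; 1872400/1318707 13483984/3956121]. tr(M)=93652/23409, det(M)=64/23409
λ_max, λ_min = (93652/23409 ± √8764704400/547981281)/2 = 4, 16/23409
σ_max=√4=2, σ_min=√(16/23409)=(4/153) → κ = 76.5000


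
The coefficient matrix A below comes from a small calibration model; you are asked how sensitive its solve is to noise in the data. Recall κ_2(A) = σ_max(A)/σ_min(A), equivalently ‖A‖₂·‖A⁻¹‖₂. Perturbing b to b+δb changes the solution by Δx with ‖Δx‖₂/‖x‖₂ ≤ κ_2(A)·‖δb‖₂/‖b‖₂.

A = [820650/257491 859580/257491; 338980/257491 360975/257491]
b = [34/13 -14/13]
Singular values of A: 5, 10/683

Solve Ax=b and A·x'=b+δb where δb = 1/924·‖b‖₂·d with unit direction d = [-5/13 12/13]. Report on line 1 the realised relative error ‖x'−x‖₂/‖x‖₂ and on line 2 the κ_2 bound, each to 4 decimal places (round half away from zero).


0.0015
0.3696

σ_max = 5, σ_min = 10/683
κ = σ_max/σ_min = 5/(10/683) = 341.5000
worst-case relative error ≤ 341.5000 × 1/924 = 0.3696
solve Ax = b  →  x = [99.1931 -93.9172]
‖b‖ = 2.8284, ‖x‖ = 136.6006
with δb = [-0.0012 0.0028], A·Δx = δb → ‖Δx‖ = 0.2091
realised ‖Δx‖/‖x‖ = 0.0015
realised/bound (from unrounded values) ≈ 0.0041


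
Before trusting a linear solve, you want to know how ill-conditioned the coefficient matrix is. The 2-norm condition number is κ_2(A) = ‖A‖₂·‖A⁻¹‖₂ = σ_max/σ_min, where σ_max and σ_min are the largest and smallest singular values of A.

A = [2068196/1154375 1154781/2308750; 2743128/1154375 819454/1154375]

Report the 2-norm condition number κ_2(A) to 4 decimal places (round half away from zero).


form AᵀA = [472087436752/53303265625 137680957386/53303265625; 137680957386/53303265625 160781543617/213213062500] with trace 655722013/68228180 and determinant 14776336/2132130625
λ_max, λ_min = (655722013/68228180 ± √10746057838279789089/116377113652810000)/2 = 961/100, 61504/85285225
σ_max=√(961/100)=(31/10), σ_min=√(61504/85285225)=(248/9235) → κ = 115.4375

115.4375


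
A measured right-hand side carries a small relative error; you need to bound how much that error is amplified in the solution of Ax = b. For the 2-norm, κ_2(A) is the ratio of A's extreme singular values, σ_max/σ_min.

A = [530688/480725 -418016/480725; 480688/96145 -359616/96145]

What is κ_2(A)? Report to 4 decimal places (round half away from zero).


187.6000

AᵀA = [3603898624/137475625 -2702803968/137475625; -2702803968/137475625 2027262976/137475625]; tr = 225246464/5499025, det = 262144/5499025
λ_max, λ_min = (225246464/5499025 ± √50730203398864896/30239275950625)/2 = 1024/25, 256/219961
so κ_2 = √((1024/25) / (256/219961)) = 187.6000


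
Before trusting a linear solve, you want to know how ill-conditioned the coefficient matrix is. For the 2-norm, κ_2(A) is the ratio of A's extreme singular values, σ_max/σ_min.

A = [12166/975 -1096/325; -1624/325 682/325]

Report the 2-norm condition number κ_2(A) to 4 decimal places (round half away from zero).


AᵀA = [203252/1125 -19712/375; -19712/375 1972/125]; tr = 1768/9, det = 784/9
λ_max, λ_min = (1768/9 ± √3097600/81)/2 = 196, 4/9
κ = σ_max/σ_min = 14/(2/3) = 21.0000

21.0000


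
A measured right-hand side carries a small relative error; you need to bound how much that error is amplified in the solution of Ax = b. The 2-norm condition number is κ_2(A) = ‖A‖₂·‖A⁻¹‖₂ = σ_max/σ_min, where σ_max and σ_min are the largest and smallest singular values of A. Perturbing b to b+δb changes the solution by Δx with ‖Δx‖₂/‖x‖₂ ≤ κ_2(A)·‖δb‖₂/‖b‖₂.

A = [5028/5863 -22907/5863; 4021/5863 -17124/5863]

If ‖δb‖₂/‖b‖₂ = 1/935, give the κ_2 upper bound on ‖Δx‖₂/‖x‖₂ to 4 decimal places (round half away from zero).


M = AᵀA = [41449225/34374769 -184032000/34374769; -184032000/34374769 817962025/34374769]. tr(M)=511250/20449, det(M)=625/20449
char-poly roots: 25 and 25/20449
κ_2(A) = √(λ_max/λ_min) = √(25 / (25/20449)) = 143.0000
worst-case relative error ≤ 143.0000 × 1/935 = 0.1529

0.1529


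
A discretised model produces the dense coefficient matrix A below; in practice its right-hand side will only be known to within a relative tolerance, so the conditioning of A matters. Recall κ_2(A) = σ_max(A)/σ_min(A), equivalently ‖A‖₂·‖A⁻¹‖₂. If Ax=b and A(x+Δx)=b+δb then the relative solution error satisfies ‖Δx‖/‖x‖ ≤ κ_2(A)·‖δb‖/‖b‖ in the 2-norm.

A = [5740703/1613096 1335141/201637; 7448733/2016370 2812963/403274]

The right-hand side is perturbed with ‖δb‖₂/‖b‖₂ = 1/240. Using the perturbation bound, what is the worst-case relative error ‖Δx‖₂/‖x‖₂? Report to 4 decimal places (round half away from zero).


1.3633

form AᵀA = [2035231565089/77350734400 95397455853/1933768360; 95397455853/1933768360 17887237573/193376836] with trace 31799746001/267649600 and determinant 141158161/1070598400
eigenvalues of AᵀA: λ = (tr ± √(tr²−4·det))/2 = 11881/100, 11881/10705984
so κ_2 = √((11881/100) / (11881/10705984)) = 327.2000
perturbation bound = 327.2000·1/240 = 1.3633


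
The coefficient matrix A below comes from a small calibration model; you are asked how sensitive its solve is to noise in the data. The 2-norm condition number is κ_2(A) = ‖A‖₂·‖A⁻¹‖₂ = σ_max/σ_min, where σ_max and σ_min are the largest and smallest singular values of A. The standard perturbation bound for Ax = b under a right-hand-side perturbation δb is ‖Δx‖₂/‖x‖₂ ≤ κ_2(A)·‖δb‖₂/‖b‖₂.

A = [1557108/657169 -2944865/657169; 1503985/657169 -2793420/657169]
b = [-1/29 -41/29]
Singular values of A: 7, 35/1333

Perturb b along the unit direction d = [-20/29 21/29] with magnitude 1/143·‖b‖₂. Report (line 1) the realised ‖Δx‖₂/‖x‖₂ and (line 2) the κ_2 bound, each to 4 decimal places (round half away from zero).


σ_max = 7, σ_min = 35/1333
κ = σ_max/σ_min = 7/(35/1333) = 266.6000
worst-case relative error ≤ 266.6000 × 1/143 = 1.8643
solve Ax = b  →  x = [-33.6723 -17.7966]
‖b‖₂ = 1.4142 and ‖x‖₂ = 38.0860
δb = ε·‖b‖·d = [-0.0068 0.0072]; solving A·Δx = δb gives ‖Δx‖ = 0.3767
relative error = 0.0099
tightness: 0.0099 against a bound of 1.8643 (unrounded ratio ≈ 0.0053)

0.0099
1.8643


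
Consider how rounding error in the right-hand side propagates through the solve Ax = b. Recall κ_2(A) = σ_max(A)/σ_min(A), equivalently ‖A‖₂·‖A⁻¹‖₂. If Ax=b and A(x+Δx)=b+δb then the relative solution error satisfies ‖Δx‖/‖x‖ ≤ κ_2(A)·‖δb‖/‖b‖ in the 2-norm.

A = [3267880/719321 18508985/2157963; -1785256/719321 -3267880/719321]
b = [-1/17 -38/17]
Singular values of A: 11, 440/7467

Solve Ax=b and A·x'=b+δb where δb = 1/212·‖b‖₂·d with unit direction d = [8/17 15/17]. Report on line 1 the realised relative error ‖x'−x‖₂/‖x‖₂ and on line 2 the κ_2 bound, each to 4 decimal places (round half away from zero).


0.0053
0.8805

σ_max = 11, σ_min = 440/7467
condition number: 11 ÷ (440/7467) = 186.6750
κ_2(A)·‖δb‖/‖b‖ = 0.8805
solve Ax = b  →  x = [29.9906 -15.8920]
2-norm of b is 2.2361; of x, 33.9410
with δb = [0.0050 0.0093], A·Δx = δb → ‖Δx‖ = 0.1790
realised ‖Δx‖/‖x‖ = 0.0053
tightness: 0.0053 against a bound of 0.8805 (unrounded ratio ≈ 0.0060)


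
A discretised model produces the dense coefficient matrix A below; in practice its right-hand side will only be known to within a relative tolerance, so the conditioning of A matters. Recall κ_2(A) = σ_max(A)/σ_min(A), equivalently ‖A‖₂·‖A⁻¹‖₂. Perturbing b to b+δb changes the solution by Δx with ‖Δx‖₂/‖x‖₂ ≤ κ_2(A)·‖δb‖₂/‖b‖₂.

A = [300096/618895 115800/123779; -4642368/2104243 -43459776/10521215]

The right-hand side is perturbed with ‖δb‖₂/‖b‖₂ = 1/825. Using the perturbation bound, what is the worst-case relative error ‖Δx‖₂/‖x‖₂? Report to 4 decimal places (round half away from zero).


M = AᵀA = [336000098304/65851258225 125996041728/13170251645; 125996041728/13170251645 1181223544896/65851258225]. tr(M)=209996352/9114361, det(M)=21233664/5696475625
eigenvalues of AᵀA: λ = (tr ± √(tr²−4·det))/2 = 576/25, 36864/227859025
κ = σ_max/σ_min = (24/5)/(192/15095) = 377.3750
bound on ‖Δx‖/‖x‖: κ·ε = 377.3750·1/825 = 0.4574

0.4574


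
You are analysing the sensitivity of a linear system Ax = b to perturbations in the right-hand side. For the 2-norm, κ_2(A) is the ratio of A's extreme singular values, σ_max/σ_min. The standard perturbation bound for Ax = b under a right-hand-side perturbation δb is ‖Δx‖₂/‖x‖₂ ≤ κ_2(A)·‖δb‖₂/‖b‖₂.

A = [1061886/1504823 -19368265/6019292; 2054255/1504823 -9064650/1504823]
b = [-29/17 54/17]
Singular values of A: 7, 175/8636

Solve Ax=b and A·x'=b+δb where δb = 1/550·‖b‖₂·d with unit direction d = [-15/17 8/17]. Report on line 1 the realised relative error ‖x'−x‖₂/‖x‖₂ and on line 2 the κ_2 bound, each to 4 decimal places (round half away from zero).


0.0022
0.6281

σ_max = 7, σ_min = 175/8636
condition number: 7 ÷ (175/8636) = 345.4400
κ_2(A)·‖δb‖/‖b‖ = 0.6281
solve Ax = b  →  x = [144.4976 32.2191]
‖b‖₂ = 3.6056 and ‖x‖₂ = 148.0460
Δx = A⁻¹·δb where δb = 1/550·3.6056·d; ‖Δx‖ = 0.3235
relative error = 0.0022
realised/bound (from unrounded values) ≈ 0.0035


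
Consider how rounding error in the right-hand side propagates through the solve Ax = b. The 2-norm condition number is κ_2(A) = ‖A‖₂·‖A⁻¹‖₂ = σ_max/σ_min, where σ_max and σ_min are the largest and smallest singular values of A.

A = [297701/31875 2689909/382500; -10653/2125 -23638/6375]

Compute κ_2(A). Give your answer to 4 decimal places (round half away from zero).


form AᵀA = [395018434/3515625 3555095681/42187500; 3555095681/42187500 31996984729/506250000] with trace 3555185569/20250000 and determinant 7890481/20250000
λ_max, λ_min = (3555185569/20250000 ± √12638705301064853761/410062500000000)/2 = 2809/16, 2809/1265625
κ_2(A) = √(λ_max/λ_min) = √((2809/16) / (2809/1265625)) = 281.2500

281.2500


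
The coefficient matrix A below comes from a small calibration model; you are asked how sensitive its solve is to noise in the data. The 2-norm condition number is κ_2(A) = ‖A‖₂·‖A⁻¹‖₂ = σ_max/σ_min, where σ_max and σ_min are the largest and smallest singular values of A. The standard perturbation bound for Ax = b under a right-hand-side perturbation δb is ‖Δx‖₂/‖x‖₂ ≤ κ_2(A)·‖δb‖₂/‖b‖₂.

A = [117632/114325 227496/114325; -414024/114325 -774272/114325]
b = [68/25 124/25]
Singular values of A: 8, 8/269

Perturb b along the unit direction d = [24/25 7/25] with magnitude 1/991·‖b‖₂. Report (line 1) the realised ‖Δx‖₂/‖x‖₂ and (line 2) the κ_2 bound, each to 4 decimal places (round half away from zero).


0.0014
0.2714

largest singular value 8, smallest 8/269
κ_2(A) = 8 / (8/269) = 269.0000
bound on ‖Δx‖/‖x‖: κ·ε = 269.0000·1/991 = 0.2714
solve Ax = b  →  x = [-118.9118 62.8529]
2-norm of b is 5.6569; of x, 134.5009
with δb = [0.0055 0.0016], A·Δx = δb → ‖Δx‖ = 0.1919
dividing the unrounded norms, ‖Δx‖/‖x‖ = 0.0014
tightness: 0.0014 against a bound of 0.2714 (unrounded ratio ≈ 0.0053)


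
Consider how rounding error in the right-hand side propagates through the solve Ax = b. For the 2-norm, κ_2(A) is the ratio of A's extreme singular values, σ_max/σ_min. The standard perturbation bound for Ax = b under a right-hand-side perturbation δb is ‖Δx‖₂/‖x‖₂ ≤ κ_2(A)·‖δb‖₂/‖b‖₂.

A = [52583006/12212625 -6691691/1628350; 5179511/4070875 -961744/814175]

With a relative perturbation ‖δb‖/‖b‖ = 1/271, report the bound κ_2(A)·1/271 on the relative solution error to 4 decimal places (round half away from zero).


form AᵀA = [4810269644461/238637135025 -305405927813/15909142335; -305405927813/15909142335 77565655241/4242437956] with trace 43630619509/1135016100 and determinant 923521/45400644
λ_max, λ_min = (43630619509/1135016100 ± √1903526137618762591081/1288261547259210000)/2 = 961/25, 24025/45400644
κ_2(A) = √(λ_max/λ_min) = √((961/25) / (24025/45400644)) = 269.5200
bound on ‖Δx‖/‖x‖: κ·ε = 269.5200·1/271 = 0.9945

0.9945


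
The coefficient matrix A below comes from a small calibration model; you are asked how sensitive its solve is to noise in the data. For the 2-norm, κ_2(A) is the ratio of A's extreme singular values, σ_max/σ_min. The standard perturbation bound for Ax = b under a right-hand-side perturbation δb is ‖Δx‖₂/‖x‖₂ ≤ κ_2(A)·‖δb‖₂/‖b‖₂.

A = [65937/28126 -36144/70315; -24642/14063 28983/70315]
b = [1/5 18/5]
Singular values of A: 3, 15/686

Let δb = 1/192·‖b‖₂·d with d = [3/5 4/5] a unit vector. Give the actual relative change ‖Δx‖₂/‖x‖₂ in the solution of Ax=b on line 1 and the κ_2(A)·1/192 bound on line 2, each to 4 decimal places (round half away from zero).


0.0063
0.7146

σ_max = 3, σ_min = 15/686
κ = σ_max/σ_min = 3/(15/686) = 137.2000
worst-case relative error ≤ 137.2000 × 1/192 = 0.7146
solve Ax = b  →  x = [29.4667 134.0000]
2-norm of b is 3.6056; of x, 137.2016
with δb = [0.0113 0.0150], A·Δx = δb → ‖Δx‖ = 0.8588
dividing the unrounded norms, ‖Δx‖/‖x‖ = 0.0063
tightness: 0.0063 against a bound of 0.7146 (unrounded ratio ≈ 0.0088)


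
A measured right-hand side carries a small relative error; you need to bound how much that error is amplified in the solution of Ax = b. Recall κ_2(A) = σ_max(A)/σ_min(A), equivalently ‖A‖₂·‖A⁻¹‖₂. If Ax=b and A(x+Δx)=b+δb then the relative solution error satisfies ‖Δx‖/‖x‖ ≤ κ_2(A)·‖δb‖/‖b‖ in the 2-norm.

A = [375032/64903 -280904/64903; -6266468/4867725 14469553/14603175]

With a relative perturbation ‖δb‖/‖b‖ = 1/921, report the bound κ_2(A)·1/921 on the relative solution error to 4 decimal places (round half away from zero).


0.3867

AᵀA = [494003124304/14095625625 -1111493339684/42286876875; -1111493339684/42286876875 2500914774289/126860630625]; tr = 277877715721/5074425225, det = 119946304/5074425225
char-poly roots: 1369/25 and 87616/202977009
σ_max=√(1369/25)=(37/5), σ_min=√(87616/202977009)=(296/14247) → κ = 356.1750
worst-case relative error ≤ 356.1750 × 1/921 = 0.3867


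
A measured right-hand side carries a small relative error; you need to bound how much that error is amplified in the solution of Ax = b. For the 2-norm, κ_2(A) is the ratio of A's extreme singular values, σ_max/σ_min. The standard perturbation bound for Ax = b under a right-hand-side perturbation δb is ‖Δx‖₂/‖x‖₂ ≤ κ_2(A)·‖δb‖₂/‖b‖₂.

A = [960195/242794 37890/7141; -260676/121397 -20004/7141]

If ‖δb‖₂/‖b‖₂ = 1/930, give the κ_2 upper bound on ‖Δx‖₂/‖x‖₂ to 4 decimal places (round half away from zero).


0.1920

form AᵀA = [4130734761/203975524 1376791587/50993881; 1376791587/50993881 1835812116/50993881] with trace 11473983225/203975524 and determinant 5062500/50993881
λ_max, λ_min = (11473983225/203975524 ± √131635769030137400625/41606014391074576)/2 = 225/4, 90000/50993881
so κ_2 = √((225/4) / (90000/50993881)) = 178.5250
κ_2(A)·‖δb‖/‖b‖ = 0.1920


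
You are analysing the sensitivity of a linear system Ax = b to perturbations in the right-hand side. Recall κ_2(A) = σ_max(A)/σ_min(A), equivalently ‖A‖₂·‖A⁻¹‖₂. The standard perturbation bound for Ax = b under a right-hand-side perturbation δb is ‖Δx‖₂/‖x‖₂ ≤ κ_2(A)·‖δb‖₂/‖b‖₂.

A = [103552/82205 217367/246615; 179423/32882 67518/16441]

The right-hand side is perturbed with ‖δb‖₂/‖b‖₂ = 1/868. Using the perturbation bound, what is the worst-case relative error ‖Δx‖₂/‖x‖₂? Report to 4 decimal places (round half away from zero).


0.1552

M = AᵀA = [504287561/16080100 283637339/12060075; 283637339/12060075 638281669/36180225]. tr(M)=283668589/5788836, det(M)=765625/5788836
solving λ² − 283668589/5788836·λ + 765625/5788836 = 0 gives λ = 49, 15625/5788836
so κ_2 = √(49 / (15625/5788836)) = 134.7360
bound on ‖Δx‖/‖x‖: κ·ε = 134.7360·1/868 = 0.1552


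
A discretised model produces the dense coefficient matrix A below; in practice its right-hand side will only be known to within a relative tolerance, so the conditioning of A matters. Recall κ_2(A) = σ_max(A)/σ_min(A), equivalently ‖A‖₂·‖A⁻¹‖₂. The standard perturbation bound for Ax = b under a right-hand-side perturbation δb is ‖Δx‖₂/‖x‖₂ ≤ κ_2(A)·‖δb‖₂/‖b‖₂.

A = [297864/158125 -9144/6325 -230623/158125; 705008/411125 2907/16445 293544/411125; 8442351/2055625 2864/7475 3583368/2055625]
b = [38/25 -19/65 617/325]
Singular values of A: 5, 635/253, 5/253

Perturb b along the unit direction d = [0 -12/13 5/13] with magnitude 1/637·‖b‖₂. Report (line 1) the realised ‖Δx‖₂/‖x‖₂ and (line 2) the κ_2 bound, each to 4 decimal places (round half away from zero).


from the listed singular values, σ₁ = 5, σ_n = 5/253
κ = σ_max/σ_min = 5/(5/253) = 253.0000
perturbation bound = 253.0000·1/637 = 0.3972
solve Ax = b  →  x = [-8.0276 -40.7191 28.9516]
2-norm of b is 2.4495; of x, 50.6031
Δx = A⁻¹·δb where δb = 1/637·2.4495·d; ‖Δx‖ = 0.1946
realised ‖Δx‖/‖x‖ = 0.0038
so the bound overstates the realised error by a factor of ≈ 103.2932 (computed from the unrounded values)

0.0038
0.3972


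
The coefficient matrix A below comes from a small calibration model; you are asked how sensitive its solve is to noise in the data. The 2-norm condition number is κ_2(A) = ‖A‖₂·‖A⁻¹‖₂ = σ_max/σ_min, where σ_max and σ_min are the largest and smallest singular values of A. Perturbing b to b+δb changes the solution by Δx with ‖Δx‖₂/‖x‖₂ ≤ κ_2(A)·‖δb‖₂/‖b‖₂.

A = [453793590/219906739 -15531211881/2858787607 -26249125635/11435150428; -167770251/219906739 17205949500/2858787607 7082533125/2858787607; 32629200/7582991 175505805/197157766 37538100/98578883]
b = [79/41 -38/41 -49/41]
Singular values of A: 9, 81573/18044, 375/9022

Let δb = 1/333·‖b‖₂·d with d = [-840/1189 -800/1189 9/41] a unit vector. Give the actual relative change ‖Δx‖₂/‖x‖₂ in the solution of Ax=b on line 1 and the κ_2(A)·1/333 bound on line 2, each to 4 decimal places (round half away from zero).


0.0074
0.6502

largest singular value 9, smallest 375/9022
condition number: 9 ÷ (375/9022) = 216.5280
worst-case relative error ≤ 216.5280 × 1/333 = 0.6502
solve Ax = b  →  x = [-0.1670 9.0084 -22.3101]
‖b‖₂ = 2.4495 and ‖x‖₂ = 24.0607
with δb = [-0.0052 -0.0049 0.0016], A·Δx = δb → ‖Δx‖ = 0.1770
realised ‖Δx‖/‖x‖ = 0.0074
realised/bound (from unrounded values) ≈ 0.0113


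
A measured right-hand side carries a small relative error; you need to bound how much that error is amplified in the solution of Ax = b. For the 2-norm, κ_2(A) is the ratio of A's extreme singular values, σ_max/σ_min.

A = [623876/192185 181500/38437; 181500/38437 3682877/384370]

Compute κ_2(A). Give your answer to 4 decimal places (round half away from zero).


AᵀA = [4196461984/127803025 309657150/5112121; 309657150/5112121 58331515561/511212100]; tr = 259921673/1768900, det = 857435524/11055625
char-poly roots: 14641/100 and 234256/442225
σ_max=√(14641/100)=(121/10), σ_min=√(234256/442225)=(484/665) → κ = 16.6250

16.6250


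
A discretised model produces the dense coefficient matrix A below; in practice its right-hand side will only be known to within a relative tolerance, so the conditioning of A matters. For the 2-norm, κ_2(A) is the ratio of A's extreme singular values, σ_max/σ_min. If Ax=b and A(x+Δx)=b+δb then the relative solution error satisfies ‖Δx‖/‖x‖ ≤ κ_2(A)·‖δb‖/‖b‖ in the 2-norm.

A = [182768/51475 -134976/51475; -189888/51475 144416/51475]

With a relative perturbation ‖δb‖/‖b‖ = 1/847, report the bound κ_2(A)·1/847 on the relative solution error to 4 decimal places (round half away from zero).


0.1677

form AᵀA = [82594048/3150625 -61940736/3150625; -61940736/3150625 46461952/3150625] with trace 1032448/25205 and determinant 262144/3150625
λ_max, λ_min = (1032448/25205 ± √26643435945984/15882300625)/2 = 1024/25, 256/126025
σ_max=√(1024/25)=(32/5), σ_min=√(256/126025)=(16/355) → κ = 142.0000
worst-case relative error ≤ 142.0000 × 1/847 = 0.1677


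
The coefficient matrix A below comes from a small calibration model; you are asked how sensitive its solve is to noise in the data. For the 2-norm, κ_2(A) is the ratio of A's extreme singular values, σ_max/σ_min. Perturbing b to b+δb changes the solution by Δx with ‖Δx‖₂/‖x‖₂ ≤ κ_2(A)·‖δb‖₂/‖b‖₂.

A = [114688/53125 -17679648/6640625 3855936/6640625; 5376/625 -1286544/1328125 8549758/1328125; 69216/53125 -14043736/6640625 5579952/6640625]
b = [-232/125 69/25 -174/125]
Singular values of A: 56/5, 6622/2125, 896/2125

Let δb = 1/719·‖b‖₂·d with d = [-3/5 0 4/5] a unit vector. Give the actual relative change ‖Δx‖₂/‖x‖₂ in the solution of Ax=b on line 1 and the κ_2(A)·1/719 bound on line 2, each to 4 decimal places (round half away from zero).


0.0121
0.0369

σ_max = 56/5, σ_min = 896/2125
κ = σ_max/σ_min = (56/5)/(896/2125) = 26.5625
κ_2(A)·‖δb‖/‖b‖ = 0.0369
solve Ax = b  →  x = [0.1429 0.8942 0.3724]
2-norm of b is 3.6056; of x, 0.9791
re-solving with b+δb shifts x by Δx of norm 0.0119
realised ‖Δx‖/‖x‖ = 0.0121
so the bound overstates the realised error by a factor of ≈ 3.0415 (computed from the unrounded values)


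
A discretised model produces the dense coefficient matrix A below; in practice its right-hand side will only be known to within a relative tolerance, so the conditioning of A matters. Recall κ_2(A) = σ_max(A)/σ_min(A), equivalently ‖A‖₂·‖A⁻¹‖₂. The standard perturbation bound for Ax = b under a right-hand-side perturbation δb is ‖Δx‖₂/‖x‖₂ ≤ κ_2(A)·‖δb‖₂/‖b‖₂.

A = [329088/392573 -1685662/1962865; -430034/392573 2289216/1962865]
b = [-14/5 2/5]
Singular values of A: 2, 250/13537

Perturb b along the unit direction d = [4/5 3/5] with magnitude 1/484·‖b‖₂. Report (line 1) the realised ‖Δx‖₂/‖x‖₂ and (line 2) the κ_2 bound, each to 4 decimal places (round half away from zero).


σ_max = 2, σ_min = 250/13537
condition number: 2 ÷ (250/13537) = 108.2960
bound on ‖Δx‖/‖x‖: κ·ε = 108.2960·1/484 = 0.2238
solve Ax = b  →  x = [-79.1109 -73.9628]
‖b‖₂ = 2.8284 and ‖x‖₂ = 108.3006
re-solving with b+δb shifts x by Δx of norm 0.3164
realised ‖Δx‖/‖x‖ = 0.0029
so the bound overstates the realised error by a factor of ≈ 76.5801 (computed from the unrounded values)

0.0029
0.2238


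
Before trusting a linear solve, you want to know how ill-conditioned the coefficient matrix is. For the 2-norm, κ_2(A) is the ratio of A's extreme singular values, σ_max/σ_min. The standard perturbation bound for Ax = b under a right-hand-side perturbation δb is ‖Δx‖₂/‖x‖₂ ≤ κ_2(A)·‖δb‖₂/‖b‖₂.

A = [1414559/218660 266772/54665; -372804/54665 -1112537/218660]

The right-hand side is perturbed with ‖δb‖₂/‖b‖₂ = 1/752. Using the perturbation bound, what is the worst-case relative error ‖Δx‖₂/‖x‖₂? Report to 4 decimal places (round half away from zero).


M = AᵀA = [5023427257/56851600 235470564/3553225; 235470564/3553225 2825701993/56851600]. tr(M)=156982585/1137032, det(M)=4879681/36385024
solving λ² − 156982585/1137032·λ + 4879681/36385024 = 0 gives λ = 2209/16, 2209/2274064
so κ_2 = √((2209/16) / (2209/2274064)) = 377.0000
perturbation bound = 377.0000·1/752 = 0.5013

0.5013


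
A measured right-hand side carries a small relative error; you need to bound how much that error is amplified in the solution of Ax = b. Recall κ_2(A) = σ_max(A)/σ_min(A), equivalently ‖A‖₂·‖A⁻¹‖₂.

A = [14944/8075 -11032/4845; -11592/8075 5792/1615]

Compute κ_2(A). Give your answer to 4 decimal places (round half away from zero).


6.8400

form AᵀA = [14307904/2608225 -14651392/1564935; -14651392/1564935 16945216/938961] with trace 1911424/81225 and determinant 4096/361
char-poly roots: 576/25 and 1600/3249
κ = σ_max/σ_min = (24/5)/(40/57) = 6.8400


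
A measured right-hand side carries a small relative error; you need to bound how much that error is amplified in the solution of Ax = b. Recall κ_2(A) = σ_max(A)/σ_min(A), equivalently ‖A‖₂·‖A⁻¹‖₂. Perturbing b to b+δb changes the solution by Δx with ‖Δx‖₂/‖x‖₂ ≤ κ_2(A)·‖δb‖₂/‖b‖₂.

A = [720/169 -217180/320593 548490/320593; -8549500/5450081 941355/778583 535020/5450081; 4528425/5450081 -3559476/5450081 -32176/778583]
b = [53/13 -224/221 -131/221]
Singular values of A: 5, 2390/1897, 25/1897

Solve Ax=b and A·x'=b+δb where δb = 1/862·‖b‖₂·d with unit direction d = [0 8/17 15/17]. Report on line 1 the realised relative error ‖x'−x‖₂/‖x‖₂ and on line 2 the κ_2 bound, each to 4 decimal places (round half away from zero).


0.0049
0.4401

largest singular value 5, smallest 25/1897
κ = σ_max/σ_min = 5/(25/1897) = 379.4000
perturbation bound = 379.4000·1/862 = 0.4401
solve Ax = b  →  x = [29.9231 42.4762 -55.3121]
‖b‖ = 4.2426, ‖x‖ = 75.8884
re-solving with b+δb shifts x by Δx of norm 0.3735
realised ‖Δx‖/‖x‖ = 0.0049
so the bound overstates the realised error by a factor of ≈ 89.4353 (computed from the unrounded values)


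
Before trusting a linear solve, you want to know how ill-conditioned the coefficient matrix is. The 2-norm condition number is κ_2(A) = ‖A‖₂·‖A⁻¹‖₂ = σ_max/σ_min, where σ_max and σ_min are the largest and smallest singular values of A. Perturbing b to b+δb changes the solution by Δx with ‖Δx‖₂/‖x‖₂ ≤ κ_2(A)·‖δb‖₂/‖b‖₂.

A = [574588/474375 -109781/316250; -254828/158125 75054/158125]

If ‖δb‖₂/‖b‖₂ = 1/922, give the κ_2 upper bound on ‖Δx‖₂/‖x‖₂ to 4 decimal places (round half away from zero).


0.3087

M = AᵀA = [7316697248/1800253125 -711336038/600084375; -711336038/600084375 276674237/800112500]. tr(M)=254054857/57608100, det(M)=9604/40005625
char-poly roots: 441/100 and 784/14402025
κ = σ_max/σ_min = (21/10)/(28/3795) = 284.6250
worst-case relative error ≤ 284.6250 × 1/922 = 0.3087


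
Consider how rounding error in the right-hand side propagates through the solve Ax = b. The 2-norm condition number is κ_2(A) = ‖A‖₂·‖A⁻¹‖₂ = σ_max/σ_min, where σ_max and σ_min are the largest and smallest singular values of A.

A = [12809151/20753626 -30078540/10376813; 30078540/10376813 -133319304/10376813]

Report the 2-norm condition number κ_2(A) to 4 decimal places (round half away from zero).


385.8125

form AᵀA = [2250415599921/256224266596 -2500113205530/64056066649; -2500113205530/64056066649 11111692675536/64056066649] with trace 27779408865/152423716 and determinant 8503056/38105929
solving λ² − 27779408865/152423716·λ + 8503056/38105929 = 0 gives λ = 729/4, 46656/38105929
κ_2(A) = √(λ_max/λ_min) = √((729/4) / (46656/38105929)) = 385.8125


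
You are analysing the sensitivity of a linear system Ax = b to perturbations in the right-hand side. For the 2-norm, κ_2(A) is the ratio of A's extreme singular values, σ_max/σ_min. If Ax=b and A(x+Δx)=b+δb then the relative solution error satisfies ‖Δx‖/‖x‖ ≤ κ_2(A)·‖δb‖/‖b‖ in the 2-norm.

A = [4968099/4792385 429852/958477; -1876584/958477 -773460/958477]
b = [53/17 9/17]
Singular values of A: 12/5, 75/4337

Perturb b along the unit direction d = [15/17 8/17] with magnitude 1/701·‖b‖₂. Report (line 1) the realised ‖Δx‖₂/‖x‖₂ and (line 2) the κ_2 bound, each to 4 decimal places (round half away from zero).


largest singular value 12/5, smallest 75/4337
condition number: (12/5) ÷ (75/4337) = 138.7840
bound on ‖Δx‖/‖x‖: κ·ε = 138.7840·1/701 = 0.1980
solve Ax = b  →  x = [-66.3385 160.2956]
‖b‖₂ = 3.1623 and ‖x‖₂ = 173.4805
Δx = A⁻¹·δb where δb = 1/701·3.1623·d; ‖Δx‖ = 0.2609
relative error = 0.0015
realised/bound (from unrounded values) ≈ 0.0076

0.0015
0.1980


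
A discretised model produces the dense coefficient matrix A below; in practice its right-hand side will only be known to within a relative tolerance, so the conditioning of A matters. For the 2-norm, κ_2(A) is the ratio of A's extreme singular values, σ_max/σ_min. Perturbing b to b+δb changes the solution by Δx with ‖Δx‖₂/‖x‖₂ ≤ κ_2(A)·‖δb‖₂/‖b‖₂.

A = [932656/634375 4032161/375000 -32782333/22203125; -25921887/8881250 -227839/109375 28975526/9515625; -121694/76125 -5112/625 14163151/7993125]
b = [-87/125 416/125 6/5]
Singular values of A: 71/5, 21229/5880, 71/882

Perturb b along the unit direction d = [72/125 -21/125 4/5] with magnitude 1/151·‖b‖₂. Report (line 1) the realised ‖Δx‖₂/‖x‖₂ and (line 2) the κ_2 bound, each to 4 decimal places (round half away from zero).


0.3520
1.1682

from the listed singular values, σ₁ = 71/5, σ_n = 71/882
κ_2(A) = (71/5) / (71/882) = 176.4000
worst-case relative error ≤ 176.4000 × 1/151 = 1.1682
solve Ax = b  →  x = [-0.5773 0.0975 0.6062]
‖b‖ = 3.6056, ‖x‖ = 0.8428
re-solving with b+δb shifts x by Δx of norm 0.2966
realised ‖Δx‖/‖x‖ = 0.3520
tightness: 0.3520 against a bound of 1.1682 (unrounded ratio ≈ 0.3013)


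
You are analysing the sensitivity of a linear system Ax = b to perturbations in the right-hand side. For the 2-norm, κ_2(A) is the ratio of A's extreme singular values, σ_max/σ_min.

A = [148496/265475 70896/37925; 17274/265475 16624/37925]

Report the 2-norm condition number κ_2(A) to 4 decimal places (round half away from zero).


32.3750

AᵀA = [13295332/41925625 6433632/5989375; 6433632/5989375 3154432/855625]; tr = 268580/67081, det = 1024/67081
char-poly roots: 4 and 256/67081
σ_max=√4=2, σ_min=√(256/67081)=(16/259) → κ = 32.3750


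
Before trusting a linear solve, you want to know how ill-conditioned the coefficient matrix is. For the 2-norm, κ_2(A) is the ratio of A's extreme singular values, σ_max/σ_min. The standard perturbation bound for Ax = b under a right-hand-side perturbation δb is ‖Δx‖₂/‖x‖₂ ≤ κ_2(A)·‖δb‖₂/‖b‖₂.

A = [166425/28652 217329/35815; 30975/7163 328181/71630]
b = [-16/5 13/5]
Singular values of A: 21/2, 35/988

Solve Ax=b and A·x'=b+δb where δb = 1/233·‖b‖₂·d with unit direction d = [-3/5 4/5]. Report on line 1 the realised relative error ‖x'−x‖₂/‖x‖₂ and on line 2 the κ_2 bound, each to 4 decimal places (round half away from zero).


0.0044
1.2721

from the listed singular values, σ₁ = 21/2, σ_n = 35/988
condition number: (21/2) ÷ (35/988) = 296.4000
perturbation bound = 296.4000·1/233 = 1.2721
solve Ax = b  →  x = [-81.8312 77.8030]
2-norm of b is 4.1231; of x, 112.9143
δb = ε·‖b‖·d = [-0.0106 0.0142]; solving A·Δx = δb gives ‖Δx‖ = 0.4995
realised ‖Δx‖/‖x‖ = 0.0044
so the bound overstates the realised error by a factor of ≈ 287.5503 (computed from the unrounded values)


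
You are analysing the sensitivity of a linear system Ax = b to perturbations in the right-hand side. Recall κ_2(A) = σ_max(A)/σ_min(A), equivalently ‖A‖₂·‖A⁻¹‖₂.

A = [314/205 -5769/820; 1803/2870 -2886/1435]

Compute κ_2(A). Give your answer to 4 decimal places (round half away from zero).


42.0000

M = AᵀA = [22025/8036 -48375/4018; -48375/4018 1721025/32144]. tr(M)=44125/784, det(M)=5625/3136
eigenvalues of AᵀA: λ = (tr ± √(tr²−4·det))/2 = 225/4, 25/784
κ_2(A) = √(λ_max/λ_min) = √((225/4) / (25/784)) = 42.0000


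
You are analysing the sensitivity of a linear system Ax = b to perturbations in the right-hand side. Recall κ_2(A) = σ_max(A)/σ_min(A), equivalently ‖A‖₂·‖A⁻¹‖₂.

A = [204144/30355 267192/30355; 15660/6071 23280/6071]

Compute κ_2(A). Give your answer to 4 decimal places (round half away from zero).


46.7000

AᵀA = [282873744/5452225 376684992/5452225; 376684992/5452225 502606656/5452225]; tr = 31419216/218089, det = 2073600/218089
λ_max, λ_min = (31419216/218089 ± √985358216653056/47562811921)/2 = 144, 14400/218089
so κ_2 = √(144 / (14400/218089)) = 46.7000


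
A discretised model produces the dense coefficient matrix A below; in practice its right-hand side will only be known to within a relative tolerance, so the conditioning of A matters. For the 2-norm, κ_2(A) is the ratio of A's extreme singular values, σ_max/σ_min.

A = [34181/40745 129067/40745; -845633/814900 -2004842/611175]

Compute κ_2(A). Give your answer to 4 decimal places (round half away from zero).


M = AᵀA = [1405982729/789610000 1794799223/296103750; 1794799223/296103750 9236036629/444155625]. tr(M)=256688689/11370384, det(M)=3258025/11370384
eigenvalues of AᵀA: λ = (tr ± √(tr²−4·det))/2 = 361/16, 9025/710649
κ_2(A) = √(λ_max/λ_min) = √((361/16) / (9025/710649)) = 42.1500

42.1500


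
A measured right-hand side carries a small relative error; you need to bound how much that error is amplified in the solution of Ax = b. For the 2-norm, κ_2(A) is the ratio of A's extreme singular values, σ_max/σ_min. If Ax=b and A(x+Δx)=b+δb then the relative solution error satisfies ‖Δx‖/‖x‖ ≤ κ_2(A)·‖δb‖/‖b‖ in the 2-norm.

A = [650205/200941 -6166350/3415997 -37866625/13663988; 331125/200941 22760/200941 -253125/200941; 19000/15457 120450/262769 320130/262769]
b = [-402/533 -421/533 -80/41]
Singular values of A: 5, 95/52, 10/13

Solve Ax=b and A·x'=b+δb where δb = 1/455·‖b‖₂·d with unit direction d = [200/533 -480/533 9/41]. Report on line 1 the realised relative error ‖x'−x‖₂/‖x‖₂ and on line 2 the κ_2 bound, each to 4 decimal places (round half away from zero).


from the listed singular values, σ₁ = 5, σ_n = 10/13
κ_2(A) = 5 / (10/13) = 6.5000
bound on ‖Δx‖/‖x‖: κ·ε = 6.5000·1/455 = 0.0143
solve Ax = b  →  x = [-0.8998 -0.3081 -0.5778]
2-norm of b is 2.2361; of x, 1.1129
δb = ε·‖b‖·d = [0.0018 -0.0044 0.0011]; solving A·Δx = δb gives ‖Δx‖ = 0.0064
realised ‖Δx‖/‖x‖ = 0.0057
so the bound overstates the realised error by a factor of ≈ 2.4884 (computed from the unrounded values)

0.0057
0.0143


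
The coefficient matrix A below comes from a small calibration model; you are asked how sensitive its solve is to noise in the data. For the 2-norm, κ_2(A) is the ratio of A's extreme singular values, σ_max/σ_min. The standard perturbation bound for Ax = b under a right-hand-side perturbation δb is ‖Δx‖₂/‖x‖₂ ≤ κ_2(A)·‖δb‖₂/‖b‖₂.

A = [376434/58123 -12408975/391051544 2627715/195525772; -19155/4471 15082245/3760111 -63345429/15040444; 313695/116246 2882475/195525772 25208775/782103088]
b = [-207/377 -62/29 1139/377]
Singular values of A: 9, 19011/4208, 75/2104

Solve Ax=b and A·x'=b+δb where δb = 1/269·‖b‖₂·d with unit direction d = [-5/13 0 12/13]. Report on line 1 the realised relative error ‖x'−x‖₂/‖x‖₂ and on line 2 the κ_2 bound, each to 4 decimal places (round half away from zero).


largest singular value 9, smallest 75/2104
κ_2(A) = 9 / (75/2104) = 252.4800
worst-case relative error ≤ 252.4800 × 1/269 = 0.9386
solve Ax = b  →  x = [0.0919 60.7366 58.2585]
2-norm of b is 3.7417; of x, 84.1606
Δx = A⁻¹·δb where δb = 1/269·3.7417·d; ‖Δx‖ = 0.3902
relative error = 0.0046
realised/bound (from unrounded values) ≈ 0.0049

0.0046
0.9386
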